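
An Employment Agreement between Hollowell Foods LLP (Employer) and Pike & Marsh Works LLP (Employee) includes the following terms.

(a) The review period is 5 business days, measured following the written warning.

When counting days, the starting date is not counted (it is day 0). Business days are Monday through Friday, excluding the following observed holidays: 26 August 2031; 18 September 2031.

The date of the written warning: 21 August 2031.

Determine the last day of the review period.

From Thursday, 21 August 2031, 5 business days (Aug 22, Aug 25, Aug 27, Aug 28, Aug 29, skipping weekends and the listed holiday on Aug 26) brings us to Friday, 29 August 2031, which is the last day of the review period.

29 August 2031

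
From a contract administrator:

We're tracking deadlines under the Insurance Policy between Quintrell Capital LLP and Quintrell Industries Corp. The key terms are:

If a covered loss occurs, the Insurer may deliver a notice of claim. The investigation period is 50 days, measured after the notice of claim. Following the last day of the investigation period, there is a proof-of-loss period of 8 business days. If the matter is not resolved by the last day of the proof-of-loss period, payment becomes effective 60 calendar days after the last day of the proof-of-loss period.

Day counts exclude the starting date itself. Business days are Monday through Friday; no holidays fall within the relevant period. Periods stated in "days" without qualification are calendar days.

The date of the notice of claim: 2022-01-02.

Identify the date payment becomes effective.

Adding 50 calendar days to 2022-01-02 gives 2022-02-21, which is the last day of the investigation period.
The last day of the proof-of-loss period: counting 8 business days from Monday, 2022-02-21 (Feb 22, Feb 23, Feb 24, Feb 25, Feb 28, Mar 1, Mar 2, Mar 3, skipping weekends) reaches Thursday, 2022-03-03.
Adding 60 calendar days to 2022-03-03 gives 2022-05-02, which is the date payment becomes effective.

2022-05-02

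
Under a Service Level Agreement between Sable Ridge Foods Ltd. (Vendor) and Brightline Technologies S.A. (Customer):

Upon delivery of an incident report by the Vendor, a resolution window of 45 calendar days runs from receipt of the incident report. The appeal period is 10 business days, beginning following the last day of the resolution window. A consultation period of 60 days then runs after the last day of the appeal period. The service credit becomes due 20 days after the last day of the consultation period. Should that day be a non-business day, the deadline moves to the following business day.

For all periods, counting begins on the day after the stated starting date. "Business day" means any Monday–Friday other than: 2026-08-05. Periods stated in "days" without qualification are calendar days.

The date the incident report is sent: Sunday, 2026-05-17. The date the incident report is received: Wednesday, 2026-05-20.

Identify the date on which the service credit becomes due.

The last day of the resolution window: 45 calendar days after 2026-05-20 is 2026-07-04.
From Saturday, 2026-07-04, 10 business days (Jul 6, Jul 7, Jul 8, Jul 9, Jul 10, Jul 13, Jul 14, Jul 15, Jul 16, Jul 17, skipping weekends) brings us to Friday, 2026-07-17, which is the last day of the appeal period.
Adding 60 calendar days to 2026-07-17 gives 2026-09-15, which is the last day of the consultation period.
The date on which the service credit becomes due: 20 calendar days after 2026-09-15 is 2026-10-05. 2026-10-05 is a Monday and is not a listed holiday, so no roll-forward applies.

2026-10-05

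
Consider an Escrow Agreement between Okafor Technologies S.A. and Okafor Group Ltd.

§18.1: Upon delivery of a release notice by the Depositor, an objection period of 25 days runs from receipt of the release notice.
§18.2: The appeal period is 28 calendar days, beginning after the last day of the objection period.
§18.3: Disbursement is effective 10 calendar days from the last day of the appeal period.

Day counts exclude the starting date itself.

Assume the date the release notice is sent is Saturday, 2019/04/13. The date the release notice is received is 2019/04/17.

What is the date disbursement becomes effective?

The last day of the objection period: 2019/04/17 + 25 days = 2019/05/12.
Adding 28 calendar days to 2019/05/12 gives 2019/06/09, which is the last day of the appeal period.
The date disbursement becomes effective: 2019/06/09 + 10 days = 2019/06/19.

2019/06/19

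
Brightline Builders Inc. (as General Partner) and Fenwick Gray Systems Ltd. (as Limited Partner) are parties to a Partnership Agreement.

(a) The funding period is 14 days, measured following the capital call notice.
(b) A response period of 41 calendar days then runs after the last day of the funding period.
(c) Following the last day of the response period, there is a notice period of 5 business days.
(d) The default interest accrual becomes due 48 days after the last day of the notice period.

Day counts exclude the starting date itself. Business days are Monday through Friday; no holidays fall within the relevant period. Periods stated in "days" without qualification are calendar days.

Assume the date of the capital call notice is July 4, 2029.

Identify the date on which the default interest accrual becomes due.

The last day of the funding period: 14 calendar days after July 4, 2029 is July 18, 2029.
The last day of the response period: 41 calendar days after July 18, 2029 is August 28, 2029.
The last day of the notice period: 5 business days after Tuesday, August 28, 2029, skipping weekends — Aug 29, Aug 30, Aug 31, Sep 3, Sep 4 — lands on Tuesday, September 4, 2029.
The date on which the default interest accrual becomes due: September 4, 2029 + 48 days = October 22, 2029.

October 22, 2029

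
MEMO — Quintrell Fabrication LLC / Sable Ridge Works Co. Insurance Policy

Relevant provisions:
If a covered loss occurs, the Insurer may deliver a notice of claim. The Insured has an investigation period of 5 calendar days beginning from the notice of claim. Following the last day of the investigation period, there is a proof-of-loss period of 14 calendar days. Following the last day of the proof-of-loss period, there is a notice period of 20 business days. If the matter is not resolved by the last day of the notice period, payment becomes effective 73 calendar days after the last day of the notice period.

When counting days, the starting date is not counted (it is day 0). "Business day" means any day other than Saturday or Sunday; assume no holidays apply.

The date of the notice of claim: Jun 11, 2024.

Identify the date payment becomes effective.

The last day of the investigation period: Jun 11, 2024 + 5 days = Jun 16, 2024.
The last day of the proof-of-loss period: Jun 16, 2024 + 14 days = Jun 30, 2024.
From Sunday, Jun 30, 2024, 20 business days (Jul 1, Jul 2, Jul 3, Jul 4, …, Jul 24, Jul 25, Jul 26, skipping weekends) brings us to Friday, Jul 26, 2024, which is the last day of the notice period.
Adding 73 calendar days to Jul 26, 2024 gives Oct 7, 2024, which is the date payment becomes effective.

Oct 7, 2024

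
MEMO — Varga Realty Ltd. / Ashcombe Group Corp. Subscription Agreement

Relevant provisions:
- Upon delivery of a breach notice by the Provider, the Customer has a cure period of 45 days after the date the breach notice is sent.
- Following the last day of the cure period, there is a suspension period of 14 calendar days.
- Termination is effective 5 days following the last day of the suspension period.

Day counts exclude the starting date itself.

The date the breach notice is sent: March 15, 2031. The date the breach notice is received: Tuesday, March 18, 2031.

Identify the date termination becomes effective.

The last day of the cure period: March 15, 2031 + 45 days = April 29, 2031.
Adding 14 calendar days to April 29, 2031 gives May 13, 2031, which is the last day of the suspension period.
The date termination becomes effective: 5 calendar days after May 13, 2031 is May 18, 2031.

May 18, 2031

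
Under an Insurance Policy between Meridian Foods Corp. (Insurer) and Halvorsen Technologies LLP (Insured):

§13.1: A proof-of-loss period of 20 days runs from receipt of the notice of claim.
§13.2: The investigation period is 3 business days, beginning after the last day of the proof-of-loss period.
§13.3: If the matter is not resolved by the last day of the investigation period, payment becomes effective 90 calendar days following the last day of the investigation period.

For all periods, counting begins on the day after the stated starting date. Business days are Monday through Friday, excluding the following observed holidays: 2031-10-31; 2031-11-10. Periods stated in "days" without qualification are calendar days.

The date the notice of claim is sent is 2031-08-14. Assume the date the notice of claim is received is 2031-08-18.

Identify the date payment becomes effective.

The last day of the proof-of-loss period: 20 calendar days after 2031-08-18 is 2031-09-07.
From Sunday, 2031-09-07, 3 business days (Sep 8, Sep 9, Sep 10, skipping weekends) brings us to Wednesday, 2031-09-10, which is the last day of the investigation period.
The date payment becomes effective: 90 calendar days after 2031-09-10 is 2031-12-09.

2031-12-09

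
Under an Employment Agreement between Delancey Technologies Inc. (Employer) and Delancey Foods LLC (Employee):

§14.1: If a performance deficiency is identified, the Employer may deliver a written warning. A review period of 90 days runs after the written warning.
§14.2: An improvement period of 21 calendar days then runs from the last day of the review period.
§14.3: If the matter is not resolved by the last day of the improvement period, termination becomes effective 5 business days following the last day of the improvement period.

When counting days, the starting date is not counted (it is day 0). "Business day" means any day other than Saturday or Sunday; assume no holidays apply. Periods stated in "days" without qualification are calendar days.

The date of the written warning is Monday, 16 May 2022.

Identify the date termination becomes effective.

Adding 90 calendar days to 16 May 2022 gives 14 August 2022, which is the last day of the review period.
The last day of the improvement period: 21 calendar days after 14 August 2022 is 4 September 2022.
The date termination becomes effective: counting 5 business days from Sunday, 4 September 2022 (Sep 5, Sep 6, Sep 7, Sep 8, Sep 9, skipping weekends) reaches Friday, 9 September 2022.

9 September 2022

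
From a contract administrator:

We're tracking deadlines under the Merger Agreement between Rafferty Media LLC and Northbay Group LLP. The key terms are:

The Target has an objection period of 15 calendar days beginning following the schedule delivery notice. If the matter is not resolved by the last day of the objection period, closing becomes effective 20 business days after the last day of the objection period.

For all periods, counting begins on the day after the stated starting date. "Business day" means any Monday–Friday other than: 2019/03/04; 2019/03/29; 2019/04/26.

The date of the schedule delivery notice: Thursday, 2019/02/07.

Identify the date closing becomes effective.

The last day of the objection period: 15 calendar days after 2019/02/07 is 2019/02/22.
The date closing becomes effective: 20 business days after Friday, 2019/02/22, skipping weekends and the listed holiday on Mar 4 — Feb 25, Feb 26, Feb 27, Feb 28, …, Mar 21, Mar 22, Mar 25 — lands on Monday, 2019/03/25.

2019/03/25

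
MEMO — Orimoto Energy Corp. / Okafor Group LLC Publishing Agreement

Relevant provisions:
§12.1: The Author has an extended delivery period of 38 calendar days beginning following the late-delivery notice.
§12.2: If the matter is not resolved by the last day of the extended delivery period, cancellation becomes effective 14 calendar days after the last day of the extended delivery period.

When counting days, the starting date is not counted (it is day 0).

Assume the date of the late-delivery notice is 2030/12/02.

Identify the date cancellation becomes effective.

2031/01/23

The last day of the extended delivery period: 38 calendar days after 2030/12/02 is 2031/01/09.
Adding 14 calendar days to 2031/01/09 gives 2031/01/23, which is the date cancellation becomes effective.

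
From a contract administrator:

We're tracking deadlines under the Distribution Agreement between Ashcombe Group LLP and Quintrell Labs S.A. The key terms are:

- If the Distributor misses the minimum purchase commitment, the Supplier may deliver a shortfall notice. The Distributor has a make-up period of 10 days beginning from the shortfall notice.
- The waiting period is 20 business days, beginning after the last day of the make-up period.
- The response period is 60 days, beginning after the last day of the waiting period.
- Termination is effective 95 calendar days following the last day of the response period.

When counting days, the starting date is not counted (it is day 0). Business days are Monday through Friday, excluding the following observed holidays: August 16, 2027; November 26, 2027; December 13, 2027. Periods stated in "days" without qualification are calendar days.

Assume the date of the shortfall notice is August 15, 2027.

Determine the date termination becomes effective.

Adding 10 calendar days to August 15, 2027 gives August 25, 2027, which is the last day of the make-up period.
From Wednesday, August 25, 2027, 20 business days (Aug 26, Aug 27, Aug 30, Aug 31, …, Sep 20, Sep 21, Sep 22, skipping weekends) brings us to Wednesday, September 22, 2027, which is the last day of the waiting period.
The last day of the response period: 60 calendar days after September 22, 2027 is November 21, 2027.
The date termination becomes effective: November 21, 2027 + 95 days = February 24, 2028.

February 24, 2028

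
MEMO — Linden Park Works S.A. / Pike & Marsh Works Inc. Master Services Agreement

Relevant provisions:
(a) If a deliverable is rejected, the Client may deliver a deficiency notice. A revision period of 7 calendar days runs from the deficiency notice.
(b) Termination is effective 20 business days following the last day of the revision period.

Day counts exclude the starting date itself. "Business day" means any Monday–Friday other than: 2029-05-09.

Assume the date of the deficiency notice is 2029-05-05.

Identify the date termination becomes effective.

Adding 7 calendar days to 2029-05-05 gives 2029-05-12, which is the last day of the revision period.
The date termination becomes effective: counting 20 business days from Saturday, 2029-05-12 (May 14, May 15, May 16, May 17, …, Jun 6, Jun 7, Jun 8, skipping weekends) reaches Friday, 2029-06-08.

2029-06-08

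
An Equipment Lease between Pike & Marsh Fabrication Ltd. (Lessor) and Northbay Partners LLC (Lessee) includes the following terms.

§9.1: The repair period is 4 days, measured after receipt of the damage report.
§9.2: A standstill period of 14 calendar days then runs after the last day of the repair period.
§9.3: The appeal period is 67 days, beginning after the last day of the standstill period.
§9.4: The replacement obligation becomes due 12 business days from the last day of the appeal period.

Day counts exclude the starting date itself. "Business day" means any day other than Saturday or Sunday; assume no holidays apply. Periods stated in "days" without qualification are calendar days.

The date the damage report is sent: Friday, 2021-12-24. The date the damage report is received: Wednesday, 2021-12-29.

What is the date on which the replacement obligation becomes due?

The last day of the repair period: 2021-12-29 + 4 days = 2022-01-02.
The last day of the standstill period: 14 calendar days after 2022-01-02 is 2022-01-16.
The last day of the appeal period: 67 calendar days after 2022-01-16 is 2022-03-24.
From Thursday, 2022-03-24, 12 business days (Mar 25, Mar 28, Mar 29, Mar 30, …, Apr 7, Apr 8, Apr 11, skipping weekends) brings us to Monday, 2022-04-11, which is the date on which the replacement obligation becomes due.

2022-04-11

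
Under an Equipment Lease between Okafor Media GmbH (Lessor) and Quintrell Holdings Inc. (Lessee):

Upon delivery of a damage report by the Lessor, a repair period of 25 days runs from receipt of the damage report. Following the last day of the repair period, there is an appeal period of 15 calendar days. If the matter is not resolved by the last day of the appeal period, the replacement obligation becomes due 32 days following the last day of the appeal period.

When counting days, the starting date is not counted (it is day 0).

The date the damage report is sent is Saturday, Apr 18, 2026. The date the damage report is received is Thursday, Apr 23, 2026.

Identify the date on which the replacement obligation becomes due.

The last day of the repair period: Apr 23, 2026 + 25 days = May 18, 2026.
The last day of the appeal period: May 18, 2026 + 15 days = Jun 2, 2026.
Adding 32 calendar days to Jun 2, 2026 gives Jul 4, 2026, which is the date on which the replacement obligation becomes due.

Jul 4, 2026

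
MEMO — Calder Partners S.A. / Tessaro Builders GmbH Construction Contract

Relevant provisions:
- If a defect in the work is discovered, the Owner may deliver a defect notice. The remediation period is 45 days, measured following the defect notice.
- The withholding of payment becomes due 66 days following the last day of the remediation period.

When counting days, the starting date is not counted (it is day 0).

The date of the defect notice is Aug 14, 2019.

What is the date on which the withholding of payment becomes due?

Adding 45 calendar days to Aug 14, 2019 gives Sep 28, 2019, which is the last day of the remediation period.
Adding 66 calendar days to Sep 28, 2019 gives Dec 3, 2019, which is the date on which the withholding of payment becomes due.

Dec 3, 2019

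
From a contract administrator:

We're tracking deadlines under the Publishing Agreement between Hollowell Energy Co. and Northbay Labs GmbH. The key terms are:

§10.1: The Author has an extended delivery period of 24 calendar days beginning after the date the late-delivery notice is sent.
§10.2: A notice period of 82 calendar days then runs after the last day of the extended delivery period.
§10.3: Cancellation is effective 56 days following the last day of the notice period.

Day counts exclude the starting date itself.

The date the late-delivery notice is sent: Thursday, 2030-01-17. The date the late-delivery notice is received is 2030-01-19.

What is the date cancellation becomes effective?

The last day of the extended delivery period: 2030-01-17 + 24 days = 2030-02-10.
Adding 82 calendar days to 2030-02-10 gives 2030-05-03, which is the last day of the notice period.
The date cancellation becomes effective: 2030-05-03 + 56 days = 2030-06-28.

2030-06-28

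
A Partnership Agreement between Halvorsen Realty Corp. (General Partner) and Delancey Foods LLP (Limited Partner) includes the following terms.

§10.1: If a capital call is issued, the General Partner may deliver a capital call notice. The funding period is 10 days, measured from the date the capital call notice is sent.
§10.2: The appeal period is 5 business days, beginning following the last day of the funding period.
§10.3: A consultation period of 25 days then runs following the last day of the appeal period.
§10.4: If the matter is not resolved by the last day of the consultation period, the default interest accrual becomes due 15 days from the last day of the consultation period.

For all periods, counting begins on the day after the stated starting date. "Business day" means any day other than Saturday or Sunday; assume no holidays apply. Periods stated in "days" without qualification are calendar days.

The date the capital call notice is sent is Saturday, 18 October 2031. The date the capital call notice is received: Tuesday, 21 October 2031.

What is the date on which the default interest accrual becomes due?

The last day of the funding period: 10 calendar days after 18 October 2031 is 28 October 2031.
The last day of the appeal period: counting 5 business days from Tuesday, 28 October 2031 (Oct 29, Oct 30, Oct 31, Nov 3, Nov 4, skipping weekends) reaches Tuesday, 4 November 2031.
Adding 25 calendar days to 4 November 2031 gives 29 November 2031, which is the last day of the consultation period.
The date on which the default interest accrual becomes due: 15 calendar days after 29 November 2031 is 14 December 2031.

14 December 2031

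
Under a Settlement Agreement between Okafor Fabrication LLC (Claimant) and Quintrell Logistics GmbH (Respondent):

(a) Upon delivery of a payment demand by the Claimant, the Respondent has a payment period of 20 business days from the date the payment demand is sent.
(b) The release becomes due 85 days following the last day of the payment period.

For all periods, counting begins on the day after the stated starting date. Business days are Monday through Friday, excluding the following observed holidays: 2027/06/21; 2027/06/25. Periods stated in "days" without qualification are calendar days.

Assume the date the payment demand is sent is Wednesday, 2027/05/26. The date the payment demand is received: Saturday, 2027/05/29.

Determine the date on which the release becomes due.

2027/09/17

The last day of the payment period: 20 business days after Wednesday, 2027/05/26, skipping weekends and the listed holiday on Jun 21 — May 27, May 28, May 31, Jun 1, …, Jun 22, Jun 23, Jun 24 — lands on Thursday, 2027/06/24.
The date on which the release becomes due: 85 calendar days after 2027/06/24 is 2027/09/17.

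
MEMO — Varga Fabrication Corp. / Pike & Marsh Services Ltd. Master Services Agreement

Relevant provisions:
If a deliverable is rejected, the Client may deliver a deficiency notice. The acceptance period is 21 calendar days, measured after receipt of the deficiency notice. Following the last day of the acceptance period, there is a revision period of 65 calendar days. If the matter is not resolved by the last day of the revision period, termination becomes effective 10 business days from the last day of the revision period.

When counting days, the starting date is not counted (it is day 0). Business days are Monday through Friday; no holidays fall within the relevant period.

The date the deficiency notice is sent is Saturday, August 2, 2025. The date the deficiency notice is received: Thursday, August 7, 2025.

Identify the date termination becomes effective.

Adding 21 calendar days to August 7, 2025 gives August 28, 2025, which is the last day of the acceptance period.
Adding 65 calendar days to August 28, 2025 gives November 1, 2025, which is the last day of the revision period.
The date termination becomes effective: counting 10 business days from Saturday, November 1, 2025 (Nov 3, Nov 4, Nov 5, Nov 6, Nov 7, Nov 10, Nov 11, Nov 12, Nov 13, Nov 14, skipping weekends) reaches Friday, November 14, 2025.

November 14, 2025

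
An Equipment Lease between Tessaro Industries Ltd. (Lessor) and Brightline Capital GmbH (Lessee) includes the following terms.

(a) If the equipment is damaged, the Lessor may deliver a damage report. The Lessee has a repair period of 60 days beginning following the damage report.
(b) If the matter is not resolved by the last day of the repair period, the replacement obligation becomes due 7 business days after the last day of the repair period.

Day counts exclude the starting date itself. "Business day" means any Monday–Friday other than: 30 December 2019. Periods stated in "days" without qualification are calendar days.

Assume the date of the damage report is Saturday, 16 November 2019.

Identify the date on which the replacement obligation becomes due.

Adding 60 calendar days to 16 November 2019 gives 15 January 2020, which is the last day of the repair period.
From Wednesday, 15 January 2020, 7 business days (Jan 16, Jan 17, Jan 20, Jan 21, Jan 22, Jan 23, Jan 24, skipping weekends) brings us to Friday, 24 January 2020, which is the date on which the replacement obligation becomes due.

24 January 2020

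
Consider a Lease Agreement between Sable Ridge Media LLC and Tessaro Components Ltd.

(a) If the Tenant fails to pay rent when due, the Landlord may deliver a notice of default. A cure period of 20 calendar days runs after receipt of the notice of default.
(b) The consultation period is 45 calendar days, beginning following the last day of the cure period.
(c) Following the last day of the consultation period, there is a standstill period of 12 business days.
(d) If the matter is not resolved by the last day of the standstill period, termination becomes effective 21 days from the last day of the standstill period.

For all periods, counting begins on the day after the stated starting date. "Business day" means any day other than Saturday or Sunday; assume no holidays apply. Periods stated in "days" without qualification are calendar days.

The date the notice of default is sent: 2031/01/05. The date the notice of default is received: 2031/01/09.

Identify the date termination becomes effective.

The last day of the cure period: 20 calendar days after 2031/01/09 is 2031/01/29.
The last day of the consultation period: 45 calendar days after 2031/01/29 is 2031/03/15.
The last day of the standstill period: 12 business days after Saturday, 2031/03/15, skipping weekends — Mar 17, Mar 18, Mar 19, Mar 20, …, Mar 28, Mar 31, Apr 1 — lands on Tuesday, 2031/04/01.
The date termination becomes effective: 2031/04/01 + 21 days = 2031/04/22.

2031/04/22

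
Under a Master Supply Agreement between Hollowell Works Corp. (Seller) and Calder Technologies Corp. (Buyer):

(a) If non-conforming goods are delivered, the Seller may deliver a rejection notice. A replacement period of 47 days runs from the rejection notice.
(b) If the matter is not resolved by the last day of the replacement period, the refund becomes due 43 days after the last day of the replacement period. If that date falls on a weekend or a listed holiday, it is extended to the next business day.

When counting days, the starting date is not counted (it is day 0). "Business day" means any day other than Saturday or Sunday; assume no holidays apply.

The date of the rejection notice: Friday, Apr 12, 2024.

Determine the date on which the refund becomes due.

Adding 47 calendar days to Apr 12, 2024 gives May 29, 2024, which is the last day of the replacement period.
Adding 43 calendar days to May 29, 2024 gives Jul 11, 2024, which is the date on which the refund becomes due. Jul 11, 2024 is a Thursday, so no roll-forward applies.

Jul 11, 2024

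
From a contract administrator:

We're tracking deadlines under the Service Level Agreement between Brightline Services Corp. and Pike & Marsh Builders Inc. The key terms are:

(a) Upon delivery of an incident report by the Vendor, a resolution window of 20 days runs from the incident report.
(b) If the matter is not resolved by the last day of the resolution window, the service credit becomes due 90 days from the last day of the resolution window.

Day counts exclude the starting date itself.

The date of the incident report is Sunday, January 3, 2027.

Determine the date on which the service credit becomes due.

The last day of the resolution window: January 3, 2027 + 20 days = January 23, 2027.
The date on which the service credit becomes due: January 23, 2027 + 90 days = April 23, 2027.

April 23, 2027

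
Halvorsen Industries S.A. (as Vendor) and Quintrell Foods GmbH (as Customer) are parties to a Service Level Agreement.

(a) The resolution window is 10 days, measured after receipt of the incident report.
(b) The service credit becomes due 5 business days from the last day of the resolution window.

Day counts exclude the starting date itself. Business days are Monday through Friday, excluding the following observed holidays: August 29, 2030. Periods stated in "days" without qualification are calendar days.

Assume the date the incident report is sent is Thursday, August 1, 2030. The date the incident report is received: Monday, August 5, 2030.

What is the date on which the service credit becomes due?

August 22, 2030

The last day of the resolution window: 10 calendar days after August 5, 2030 is August 15, 2030.
From Thursday, August 15, 2030, 5 business days (Aug 16, Aug 19, Aug 20, Aug 21, Aug 22, skipping weekends) brings us to Thursday, August 22, 2030, which is the date on which the service credit becomes due.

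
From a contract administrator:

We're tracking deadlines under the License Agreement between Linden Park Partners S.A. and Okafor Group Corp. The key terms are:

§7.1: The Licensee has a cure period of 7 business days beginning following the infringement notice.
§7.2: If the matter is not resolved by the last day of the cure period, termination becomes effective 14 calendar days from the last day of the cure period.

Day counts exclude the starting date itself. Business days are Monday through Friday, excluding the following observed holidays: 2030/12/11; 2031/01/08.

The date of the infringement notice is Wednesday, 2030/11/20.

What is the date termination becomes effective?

2030/12/13

From Wednesday, 2030/11/20, 7 business days (Nov 21, Nov 22, Nov 25, Nov 26, Nov 27, Nov 28, Nov 29, skipping weekends) brings us to Friday, 2030/11/29, which is the last day of the cure period.
The date termination becomes effective: 14 calendar days after 2030/11/29 is 2030/12/13.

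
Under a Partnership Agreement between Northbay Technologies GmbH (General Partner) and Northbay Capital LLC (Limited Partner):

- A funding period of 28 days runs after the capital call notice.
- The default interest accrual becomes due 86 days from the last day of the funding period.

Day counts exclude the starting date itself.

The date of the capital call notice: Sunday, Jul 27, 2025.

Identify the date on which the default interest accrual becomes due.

Adding 28 calendar days to Jul 27, 2025 gives Aug 24, 2025, which is the last day of the funding period.
The date on which the default interest accrual becomes due: 86 calendar days after Aug 24, 2025 is Nov 18, 2025.

Nov 18, 2025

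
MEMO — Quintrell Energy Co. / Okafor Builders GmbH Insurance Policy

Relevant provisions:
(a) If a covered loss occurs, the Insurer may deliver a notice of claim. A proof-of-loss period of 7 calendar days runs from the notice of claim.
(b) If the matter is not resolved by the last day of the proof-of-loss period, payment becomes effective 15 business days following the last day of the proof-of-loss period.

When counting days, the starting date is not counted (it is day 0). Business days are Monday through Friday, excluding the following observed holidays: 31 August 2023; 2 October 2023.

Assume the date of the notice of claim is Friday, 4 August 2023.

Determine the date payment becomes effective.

Adding 7 calendar days to 4 August 2023 gives 11 August 2023, which is the last day of the proof-of-loss period.
The date payment becomes effective: 15 business days after Friday, 11 August 2023, skipping weekends and the listed holiday on Aug 31 — Aug 14, Aug 15, Aug 16, Aug 17, …, Aug 30, Sep 1, Sep 4 — lands on Monday, 4 September 2023.

4 September 2023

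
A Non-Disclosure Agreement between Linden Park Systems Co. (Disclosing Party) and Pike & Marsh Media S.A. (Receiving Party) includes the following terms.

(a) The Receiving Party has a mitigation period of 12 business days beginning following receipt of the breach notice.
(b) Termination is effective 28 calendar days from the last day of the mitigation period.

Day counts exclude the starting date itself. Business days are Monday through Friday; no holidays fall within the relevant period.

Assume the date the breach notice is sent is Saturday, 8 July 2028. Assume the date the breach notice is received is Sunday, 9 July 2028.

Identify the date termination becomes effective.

22 August 2028

From Sunday, 9 July 2028, 12 business days (Jul 10, Jul 11, Jul 12, Jul 13, …, Jul 21, Jul 24, Jul 25, skipping weekends) brings us to Tuesday, 25 July 2028, which is the last day of the mitigation period.
The date termination becomes effective: 25 July 2028 + 28 days = 22 August 2028.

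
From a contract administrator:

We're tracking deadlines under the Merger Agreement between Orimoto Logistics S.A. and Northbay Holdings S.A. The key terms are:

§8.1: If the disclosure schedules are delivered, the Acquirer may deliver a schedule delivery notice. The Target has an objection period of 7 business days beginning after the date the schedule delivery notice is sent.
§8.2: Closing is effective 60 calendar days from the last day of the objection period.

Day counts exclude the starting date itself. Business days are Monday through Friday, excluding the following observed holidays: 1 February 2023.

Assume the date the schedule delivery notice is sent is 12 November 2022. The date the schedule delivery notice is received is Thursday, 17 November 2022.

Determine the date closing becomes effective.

21 January 2023

From Saturday, 12 November 2022, 7 business days (Nov 14, Nov 15, Nov 16, Nov 17, Nov 18, Nov 21, Nov 22, skipping weekends) brings us to Tuesday, 22 November 2022, which is the last day of the objection period.
Adding 60 calendar days to 22 November 2022 gives 21 January 2023, which is the date closing becomes effective.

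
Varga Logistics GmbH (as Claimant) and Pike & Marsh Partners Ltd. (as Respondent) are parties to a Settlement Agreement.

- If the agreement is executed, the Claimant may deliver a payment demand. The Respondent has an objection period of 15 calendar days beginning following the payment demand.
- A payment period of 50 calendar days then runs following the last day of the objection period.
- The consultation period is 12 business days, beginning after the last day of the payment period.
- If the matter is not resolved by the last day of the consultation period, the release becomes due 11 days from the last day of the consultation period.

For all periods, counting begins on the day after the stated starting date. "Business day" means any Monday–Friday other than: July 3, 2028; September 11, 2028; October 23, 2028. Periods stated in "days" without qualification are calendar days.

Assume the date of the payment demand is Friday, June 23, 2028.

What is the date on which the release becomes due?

September 24, 2028

The last day of the objection period: 15 calendar days after June 23, 2028 is July 8, 2028.
The last day of the payment period: July 8, 2028 + 50 days = August 27, 2028.
The last day of the consultation period: 12 business days after Sunday, August 27, 2028, skipping weekends and the listed holiday on Sep 11 — Aug 28, Aug 29, Aug 30, Aug 31, …, Sep 8, Sep 12, Sep 13 — lands on Wednesday, September 13, 2028.
The date on which the release becomes due: September 13, 2028 + 11 days = September 24, 2028.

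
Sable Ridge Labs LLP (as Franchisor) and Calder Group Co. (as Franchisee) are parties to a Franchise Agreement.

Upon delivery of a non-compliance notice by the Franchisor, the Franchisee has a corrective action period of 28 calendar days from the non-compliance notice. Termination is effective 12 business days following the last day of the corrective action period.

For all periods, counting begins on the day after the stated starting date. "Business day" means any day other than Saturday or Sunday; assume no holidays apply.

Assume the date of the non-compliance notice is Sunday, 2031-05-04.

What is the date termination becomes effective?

2031-06-17

The last day of the corrective action period: 28 calendar days after 2031-05-04 is 2031-06-01.
The date termination becomes effective: 12 business days after Sunday, 2031-06-01, skipping weekends — Jun 2, Jun 3, Jun 4, Jun 5, …, Jun 13, Jun 16, Jun 17 — lands on Tuesday, 2031-06-17.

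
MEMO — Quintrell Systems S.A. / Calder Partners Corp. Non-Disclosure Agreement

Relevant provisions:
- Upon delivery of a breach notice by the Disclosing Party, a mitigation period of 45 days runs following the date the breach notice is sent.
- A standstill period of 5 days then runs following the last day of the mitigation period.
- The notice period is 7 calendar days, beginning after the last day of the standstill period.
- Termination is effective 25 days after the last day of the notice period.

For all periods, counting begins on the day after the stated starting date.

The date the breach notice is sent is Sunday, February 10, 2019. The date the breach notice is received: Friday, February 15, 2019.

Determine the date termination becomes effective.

May 3, 2019

Adding 45 calendar days to February 10, 2019 gives March 27, 2019, which is the last day of the mitigation period.
Adding 5 calendar days to March 27, 2019 gives April 1, 2019, which is the last day of the standstill period.
Adding 7 calendar days to April 1, 2019 gives April 8, 2019, which is the last day of the notice period.
The date termination becomes effective: April 8, 2019 + 25 days = May 3, 2019.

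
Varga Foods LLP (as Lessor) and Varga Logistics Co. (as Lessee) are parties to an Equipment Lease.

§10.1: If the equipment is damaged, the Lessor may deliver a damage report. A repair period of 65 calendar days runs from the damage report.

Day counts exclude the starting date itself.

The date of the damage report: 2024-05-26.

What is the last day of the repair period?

2024-07-30

The last day of the repair period: 65 calendar days after 2024-05-26 is 2024-07-30.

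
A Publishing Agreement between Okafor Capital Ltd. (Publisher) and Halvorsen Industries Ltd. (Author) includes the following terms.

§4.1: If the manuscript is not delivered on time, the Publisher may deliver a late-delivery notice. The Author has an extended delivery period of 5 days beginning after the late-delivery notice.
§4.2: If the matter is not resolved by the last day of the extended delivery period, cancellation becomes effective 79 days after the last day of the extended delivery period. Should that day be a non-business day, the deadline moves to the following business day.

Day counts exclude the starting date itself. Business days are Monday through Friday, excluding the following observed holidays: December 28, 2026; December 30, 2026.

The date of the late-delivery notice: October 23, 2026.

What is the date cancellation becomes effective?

January 15, 2027

The last day of the extended delivery period: 5 calendar days after October 23, 2026 is October 28, 2026.
The date cancellation becomes effective: October 28, 2026 + 79 days = January 15, 2027. January 15, 2027 is a Friday and is not a listed holiday, so no roll-forward applies.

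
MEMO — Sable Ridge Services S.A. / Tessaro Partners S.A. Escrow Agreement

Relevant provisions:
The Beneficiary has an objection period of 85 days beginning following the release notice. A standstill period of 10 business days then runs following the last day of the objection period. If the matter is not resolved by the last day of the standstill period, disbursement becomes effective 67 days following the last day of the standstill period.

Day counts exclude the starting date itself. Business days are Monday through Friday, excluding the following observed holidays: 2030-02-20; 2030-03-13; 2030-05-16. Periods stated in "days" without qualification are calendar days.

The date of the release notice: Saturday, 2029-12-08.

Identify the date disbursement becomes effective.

2030-05-24

Adding 85 calendar days to 2029-12-08 gives 2030-03-03, which is the last day of the objection period.
From Sunday, 2030-03-03, 10 business days (Mar 4, Mar 5, Mar 6, Mar 7, Mar 8, Mar 11, Mar 12, Mar 14, Mar 15, Mar 18, skipping weekends and the listed holiday on Mar 13) brings us to Monday, 2030-03-18, which is the last day of the standstill period.
Adding 67 calendar days to 2030-03-18 gives 2030-05-24, which is the date disbursement becomes effective.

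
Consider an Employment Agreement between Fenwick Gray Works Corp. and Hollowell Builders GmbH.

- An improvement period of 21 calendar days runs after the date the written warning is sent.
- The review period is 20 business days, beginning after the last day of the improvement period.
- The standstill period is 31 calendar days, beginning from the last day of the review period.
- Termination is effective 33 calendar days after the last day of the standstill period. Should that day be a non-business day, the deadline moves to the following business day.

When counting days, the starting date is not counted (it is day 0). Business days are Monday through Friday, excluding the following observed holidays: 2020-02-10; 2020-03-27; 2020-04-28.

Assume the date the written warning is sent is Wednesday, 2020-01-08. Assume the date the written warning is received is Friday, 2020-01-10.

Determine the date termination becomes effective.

2020-05-01

The last day of the improvement period: 21 calendar days after 2020-01-08 is 2020-01-29.
The last day of the review period: 20 business days after Wednesday, 2020-01-29, skipping weekends and the listed holiday on Feb 10 — Jan 30, Jan 31, Feb 3, Feb 4, …, Feb 25, Feb 26, Feb 27 — lands on Thursday, 2020-02-27.
The last day of the standstill period: 31 calendar days after 2020-02-27 is 2020-03-29.
Adding 33 calendar days to 2020-03-29 gives 2020-05-01, which is the date termination becomes effective. 2020-05-01 is a Friday and is not a listed holiday, so no roll-forward applies.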